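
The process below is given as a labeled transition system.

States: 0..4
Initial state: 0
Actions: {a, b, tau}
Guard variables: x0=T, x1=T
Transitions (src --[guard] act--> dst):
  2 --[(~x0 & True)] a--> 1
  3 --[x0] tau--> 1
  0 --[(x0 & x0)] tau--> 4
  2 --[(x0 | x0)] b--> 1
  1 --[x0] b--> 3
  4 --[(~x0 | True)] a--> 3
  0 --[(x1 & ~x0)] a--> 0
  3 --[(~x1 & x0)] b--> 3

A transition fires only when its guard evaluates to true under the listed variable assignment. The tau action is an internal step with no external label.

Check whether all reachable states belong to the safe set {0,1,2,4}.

Inv-set: {0,1,2,4}
R = {0,1,3,4}
  0: ok
  1: ok
  3: ✗ unsafe
  4: ok
witness against invariant: tau·a → 3

Answer: INVARIANT VIOLATED at state 3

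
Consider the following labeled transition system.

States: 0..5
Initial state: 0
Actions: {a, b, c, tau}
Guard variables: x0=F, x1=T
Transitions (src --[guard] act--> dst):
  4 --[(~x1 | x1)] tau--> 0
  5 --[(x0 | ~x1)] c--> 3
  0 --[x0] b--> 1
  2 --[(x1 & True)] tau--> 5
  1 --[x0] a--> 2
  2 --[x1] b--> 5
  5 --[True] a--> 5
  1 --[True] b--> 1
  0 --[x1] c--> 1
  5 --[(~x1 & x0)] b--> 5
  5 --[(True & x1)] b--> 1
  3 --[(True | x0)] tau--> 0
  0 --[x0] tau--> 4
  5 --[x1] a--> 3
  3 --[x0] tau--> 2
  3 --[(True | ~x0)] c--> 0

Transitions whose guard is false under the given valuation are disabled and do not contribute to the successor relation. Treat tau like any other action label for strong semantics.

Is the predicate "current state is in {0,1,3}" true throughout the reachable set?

Safe = {0,1,3}
Reach set: {0,1}
  0: safe
  1: safe

Answer: INVARIANT HOLDS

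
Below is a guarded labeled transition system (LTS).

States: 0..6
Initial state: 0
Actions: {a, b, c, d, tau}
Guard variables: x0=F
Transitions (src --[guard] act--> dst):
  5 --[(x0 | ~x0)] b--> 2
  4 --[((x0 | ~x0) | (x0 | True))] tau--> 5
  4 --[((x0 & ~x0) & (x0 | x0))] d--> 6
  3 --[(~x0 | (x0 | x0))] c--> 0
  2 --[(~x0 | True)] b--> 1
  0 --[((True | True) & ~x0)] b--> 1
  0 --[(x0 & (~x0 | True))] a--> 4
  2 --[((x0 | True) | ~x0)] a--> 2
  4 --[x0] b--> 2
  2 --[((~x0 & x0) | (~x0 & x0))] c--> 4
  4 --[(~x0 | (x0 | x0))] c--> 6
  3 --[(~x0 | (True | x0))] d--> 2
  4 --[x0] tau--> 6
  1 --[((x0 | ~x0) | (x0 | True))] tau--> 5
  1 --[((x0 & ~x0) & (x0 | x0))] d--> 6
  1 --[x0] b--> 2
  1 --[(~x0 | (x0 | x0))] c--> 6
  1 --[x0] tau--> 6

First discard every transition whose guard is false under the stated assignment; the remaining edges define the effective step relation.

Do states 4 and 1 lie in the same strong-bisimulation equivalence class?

Refine partition for ~:
  round 0: {{0,1,2,3,4,5,6}}
  round 1: {{0,5},{1,4},{2},{3},{6}}
  round 2: {{0},{1,4},{2},{3},{5},{6}}
Fixed point at round 3; 6 class(es).
[4]={1,4}  [1]={1,4}

Answer: BISIMILAR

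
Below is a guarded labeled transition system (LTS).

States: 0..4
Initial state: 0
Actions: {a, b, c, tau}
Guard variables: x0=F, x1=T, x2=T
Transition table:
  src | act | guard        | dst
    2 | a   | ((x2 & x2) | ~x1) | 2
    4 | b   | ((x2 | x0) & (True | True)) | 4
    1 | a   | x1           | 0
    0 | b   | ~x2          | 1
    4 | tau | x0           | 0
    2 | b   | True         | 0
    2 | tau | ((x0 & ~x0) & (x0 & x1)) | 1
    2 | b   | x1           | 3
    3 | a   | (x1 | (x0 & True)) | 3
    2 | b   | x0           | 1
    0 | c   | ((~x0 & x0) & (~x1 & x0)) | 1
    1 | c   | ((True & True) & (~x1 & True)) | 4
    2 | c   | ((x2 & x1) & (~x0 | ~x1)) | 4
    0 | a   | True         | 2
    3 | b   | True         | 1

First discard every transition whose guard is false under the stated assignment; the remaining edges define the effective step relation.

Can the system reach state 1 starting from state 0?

After dropping false guards: 9 live edges.
Layer 0: {0}
Layer 1: {2}  now seen {0,2}
Layer 2: {3,4}  now seen {0,2,3,4}
Layer 3: {1}  now seen {0,1,2,3,4}
Reachable = {0,1,2,3,4}
trace reaching 1: a·b·b

Answer: REACHABLE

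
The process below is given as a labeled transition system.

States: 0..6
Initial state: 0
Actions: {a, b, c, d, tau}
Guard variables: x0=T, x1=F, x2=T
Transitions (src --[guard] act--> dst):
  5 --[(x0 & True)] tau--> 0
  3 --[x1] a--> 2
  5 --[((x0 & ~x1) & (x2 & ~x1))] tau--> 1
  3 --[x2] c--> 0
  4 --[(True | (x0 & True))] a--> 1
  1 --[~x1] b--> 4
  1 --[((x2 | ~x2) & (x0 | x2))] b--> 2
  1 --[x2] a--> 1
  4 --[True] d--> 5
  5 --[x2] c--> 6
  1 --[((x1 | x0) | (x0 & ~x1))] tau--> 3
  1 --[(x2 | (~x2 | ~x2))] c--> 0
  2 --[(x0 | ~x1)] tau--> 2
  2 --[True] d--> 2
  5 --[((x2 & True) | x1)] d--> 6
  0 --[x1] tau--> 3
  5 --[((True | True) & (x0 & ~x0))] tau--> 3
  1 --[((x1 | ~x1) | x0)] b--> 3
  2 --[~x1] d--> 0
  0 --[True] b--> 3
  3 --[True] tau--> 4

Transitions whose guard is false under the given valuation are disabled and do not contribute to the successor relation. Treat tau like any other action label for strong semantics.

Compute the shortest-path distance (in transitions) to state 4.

Answer: 2

Working:
Layered search for 4:
  Layer 0: {0}
  Layer 1: {3}
  Layer 2: {4}
4 enters at depth 2; path b·tau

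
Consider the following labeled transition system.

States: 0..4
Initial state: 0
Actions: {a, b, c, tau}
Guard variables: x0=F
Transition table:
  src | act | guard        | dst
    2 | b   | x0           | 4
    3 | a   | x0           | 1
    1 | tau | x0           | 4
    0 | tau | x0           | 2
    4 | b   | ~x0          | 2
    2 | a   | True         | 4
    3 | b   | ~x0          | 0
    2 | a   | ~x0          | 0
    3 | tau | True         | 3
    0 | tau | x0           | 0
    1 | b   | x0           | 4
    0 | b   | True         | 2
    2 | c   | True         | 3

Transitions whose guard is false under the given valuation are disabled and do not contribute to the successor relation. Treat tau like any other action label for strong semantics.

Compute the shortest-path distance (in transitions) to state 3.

Answer: 2

Working:
Breadth-first toward 3:
  depth 0: {0}
  depth 1: {2}
  depth 2: {3,4}
first hit 3 at d=2 via b·c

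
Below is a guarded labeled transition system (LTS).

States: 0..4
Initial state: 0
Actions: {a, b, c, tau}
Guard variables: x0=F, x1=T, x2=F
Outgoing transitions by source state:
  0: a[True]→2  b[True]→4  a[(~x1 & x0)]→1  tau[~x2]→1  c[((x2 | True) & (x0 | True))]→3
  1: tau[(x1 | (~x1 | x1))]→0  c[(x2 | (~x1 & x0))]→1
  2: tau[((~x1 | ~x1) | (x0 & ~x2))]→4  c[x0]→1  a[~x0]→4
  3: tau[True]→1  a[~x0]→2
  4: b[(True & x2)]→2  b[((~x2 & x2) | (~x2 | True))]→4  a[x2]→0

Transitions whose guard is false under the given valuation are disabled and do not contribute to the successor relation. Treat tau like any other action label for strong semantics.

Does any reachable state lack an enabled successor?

R = {0,1,2,3,4}
  0: a→2  b→4  c→3  tau→1  [4 exit(s)]
  1: tau→0  [1 exit(s)]
  2: a→4  [1 exit(s)]
  3: a→2  tau→1  [2 exit(s)]
  4: b→4  [1 exit(s)]

Answer: DEADLOCK-FREE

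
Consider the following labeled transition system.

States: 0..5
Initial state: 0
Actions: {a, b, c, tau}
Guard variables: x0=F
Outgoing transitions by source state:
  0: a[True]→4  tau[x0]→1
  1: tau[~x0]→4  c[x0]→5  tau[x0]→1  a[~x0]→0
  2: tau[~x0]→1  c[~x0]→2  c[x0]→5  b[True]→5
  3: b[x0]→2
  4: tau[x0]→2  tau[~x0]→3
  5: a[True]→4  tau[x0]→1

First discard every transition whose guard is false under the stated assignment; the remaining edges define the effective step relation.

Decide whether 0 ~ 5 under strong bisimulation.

Bisimulation quotient by refinement:
  π0 = {{0,1,2,3,4,5}}
  π1 = {{0,5},{1},{2},{3},{4}}
5 equivalence class(es) (converged in 2)
[0]={0,5}  [5]={0,5}

Answer: BISIMILAR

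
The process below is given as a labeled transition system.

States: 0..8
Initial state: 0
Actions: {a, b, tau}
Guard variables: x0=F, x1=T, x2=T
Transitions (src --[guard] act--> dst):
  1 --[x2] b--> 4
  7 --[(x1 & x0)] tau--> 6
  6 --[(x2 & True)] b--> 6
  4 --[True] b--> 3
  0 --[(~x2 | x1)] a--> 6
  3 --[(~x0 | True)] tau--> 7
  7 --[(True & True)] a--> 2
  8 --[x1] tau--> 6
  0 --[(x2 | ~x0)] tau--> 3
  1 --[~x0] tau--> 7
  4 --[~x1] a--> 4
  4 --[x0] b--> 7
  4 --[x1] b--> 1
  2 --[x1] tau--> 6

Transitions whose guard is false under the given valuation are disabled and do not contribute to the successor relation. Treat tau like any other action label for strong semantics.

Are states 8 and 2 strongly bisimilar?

Answer: BISIMILAR

Working:
Bisimulation quotient by refinement:
  π0 = {{0,1,2,3,4,5,6,7,8}}
  π1 = {{0},{1},{2,3,8},{4,6},{5},{7}}
  π2 = {{0},{1},{2,8},{3},{4},{5},{6},{7}}
Fixed point at round 3; 8 class(es).
class of 8: {2,8}; class of 2: {2,8}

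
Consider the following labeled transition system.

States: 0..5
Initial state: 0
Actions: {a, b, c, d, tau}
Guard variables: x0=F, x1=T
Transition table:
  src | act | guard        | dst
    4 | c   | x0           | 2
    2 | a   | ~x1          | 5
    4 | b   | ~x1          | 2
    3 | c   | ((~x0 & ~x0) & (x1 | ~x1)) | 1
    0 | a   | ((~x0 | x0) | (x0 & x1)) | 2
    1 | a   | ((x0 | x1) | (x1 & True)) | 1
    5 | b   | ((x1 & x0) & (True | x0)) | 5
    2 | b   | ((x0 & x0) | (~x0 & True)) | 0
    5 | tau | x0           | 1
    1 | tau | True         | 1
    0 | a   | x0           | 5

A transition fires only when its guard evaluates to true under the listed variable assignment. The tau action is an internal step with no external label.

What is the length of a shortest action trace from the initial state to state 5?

Answer: UNREACHABLE

Working:
Layered search for 5:
  Layer 0: {0}
  Layer 1: {2}
5 never appears.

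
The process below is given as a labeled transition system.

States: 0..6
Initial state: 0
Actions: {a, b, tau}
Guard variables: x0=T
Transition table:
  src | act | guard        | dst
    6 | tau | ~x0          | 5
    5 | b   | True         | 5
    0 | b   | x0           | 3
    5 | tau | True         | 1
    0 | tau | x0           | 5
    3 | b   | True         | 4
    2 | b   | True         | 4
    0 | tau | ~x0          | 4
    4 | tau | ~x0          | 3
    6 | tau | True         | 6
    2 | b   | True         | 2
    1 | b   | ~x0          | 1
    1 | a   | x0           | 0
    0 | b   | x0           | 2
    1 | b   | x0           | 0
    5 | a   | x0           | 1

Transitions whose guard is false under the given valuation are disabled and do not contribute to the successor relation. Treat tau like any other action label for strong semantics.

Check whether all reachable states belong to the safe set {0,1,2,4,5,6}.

Inv-set: {0,1,2,4,5,6}
R = {0,1,2,3,4,5}
  0: ok
  1: ok
  2: ok
  3: VIOLATES
  4: ok
  5: ok
witness against invariant: b → 3

Answer: INVARIANT VIOLATED at state 3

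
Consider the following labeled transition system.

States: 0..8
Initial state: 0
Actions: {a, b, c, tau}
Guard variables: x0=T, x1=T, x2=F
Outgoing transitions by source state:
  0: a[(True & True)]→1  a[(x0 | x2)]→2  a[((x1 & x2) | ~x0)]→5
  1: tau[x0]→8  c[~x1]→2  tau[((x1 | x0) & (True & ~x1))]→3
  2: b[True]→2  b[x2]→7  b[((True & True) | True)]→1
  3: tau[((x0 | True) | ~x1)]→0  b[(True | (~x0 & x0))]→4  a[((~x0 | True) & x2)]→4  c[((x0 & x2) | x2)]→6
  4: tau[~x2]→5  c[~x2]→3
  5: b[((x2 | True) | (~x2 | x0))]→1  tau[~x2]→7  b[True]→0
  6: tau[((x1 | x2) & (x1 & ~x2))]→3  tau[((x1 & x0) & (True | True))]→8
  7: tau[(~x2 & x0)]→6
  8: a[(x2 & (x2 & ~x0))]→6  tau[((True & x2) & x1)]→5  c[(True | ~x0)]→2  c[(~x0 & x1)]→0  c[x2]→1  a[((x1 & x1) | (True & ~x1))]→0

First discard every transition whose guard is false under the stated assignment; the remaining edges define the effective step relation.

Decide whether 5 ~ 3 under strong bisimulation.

Refine partition for ~:
  P[0] = {{0,1,2,3,4,5,6,7,8}}
  P[1] = {{0},{1,6,7},{2},{3,5},{4},{8}}
  P[2] = {{0},{1},{2},{3},{4},{5},{6},{7},{8}}
9 equivalence class(es) (converged in 3)
class of 5: {5}; class of 3: {3}

Answer: NOT BISIMILAR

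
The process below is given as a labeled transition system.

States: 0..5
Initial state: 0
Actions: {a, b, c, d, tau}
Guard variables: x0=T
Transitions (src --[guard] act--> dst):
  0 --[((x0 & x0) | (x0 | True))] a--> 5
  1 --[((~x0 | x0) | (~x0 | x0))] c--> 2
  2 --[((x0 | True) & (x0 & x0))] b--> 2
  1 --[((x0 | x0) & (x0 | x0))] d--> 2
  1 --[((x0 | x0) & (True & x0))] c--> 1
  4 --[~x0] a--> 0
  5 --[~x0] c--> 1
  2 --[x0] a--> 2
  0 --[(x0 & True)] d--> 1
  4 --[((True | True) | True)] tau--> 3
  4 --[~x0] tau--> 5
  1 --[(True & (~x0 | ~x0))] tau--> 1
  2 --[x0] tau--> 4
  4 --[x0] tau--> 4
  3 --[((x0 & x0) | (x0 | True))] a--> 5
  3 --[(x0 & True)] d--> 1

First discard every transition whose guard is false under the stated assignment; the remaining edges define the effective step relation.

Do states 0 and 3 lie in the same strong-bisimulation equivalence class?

Answer: BISIMILAR

Analysis:
Bisimulation quotient by refinement:
  π0 = {{0,1,2,3,4,5}}
  π1 = {{0,3},{1},{2},{4},{5}}
5 equivalence class(es) (converged in 2)
class of 0: {0,3}; class of 3: {0,3}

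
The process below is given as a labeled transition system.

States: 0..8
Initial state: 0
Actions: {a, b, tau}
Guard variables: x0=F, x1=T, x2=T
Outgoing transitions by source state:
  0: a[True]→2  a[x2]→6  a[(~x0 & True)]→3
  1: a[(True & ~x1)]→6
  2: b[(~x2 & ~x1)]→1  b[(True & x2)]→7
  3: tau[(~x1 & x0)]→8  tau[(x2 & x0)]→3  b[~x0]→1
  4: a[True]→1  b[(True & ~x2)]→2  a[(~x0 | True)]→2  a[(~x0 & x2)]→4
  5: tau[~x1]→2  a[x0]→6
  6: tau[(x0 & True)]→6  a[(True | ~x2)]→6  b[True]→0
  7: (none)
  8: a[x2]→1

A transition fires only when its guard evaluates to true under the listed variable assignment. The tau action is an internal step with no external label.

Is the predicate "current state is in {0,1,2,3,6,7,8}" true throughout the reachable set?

Answer: INVARIANT HOLDS

Working:
Safe = {0,1,2,3,6,7,8}
R = {0,1,2,3,6,7}
  0: ok
  1: ok
  2: ok
  3: ok
  6: ok
  7: ok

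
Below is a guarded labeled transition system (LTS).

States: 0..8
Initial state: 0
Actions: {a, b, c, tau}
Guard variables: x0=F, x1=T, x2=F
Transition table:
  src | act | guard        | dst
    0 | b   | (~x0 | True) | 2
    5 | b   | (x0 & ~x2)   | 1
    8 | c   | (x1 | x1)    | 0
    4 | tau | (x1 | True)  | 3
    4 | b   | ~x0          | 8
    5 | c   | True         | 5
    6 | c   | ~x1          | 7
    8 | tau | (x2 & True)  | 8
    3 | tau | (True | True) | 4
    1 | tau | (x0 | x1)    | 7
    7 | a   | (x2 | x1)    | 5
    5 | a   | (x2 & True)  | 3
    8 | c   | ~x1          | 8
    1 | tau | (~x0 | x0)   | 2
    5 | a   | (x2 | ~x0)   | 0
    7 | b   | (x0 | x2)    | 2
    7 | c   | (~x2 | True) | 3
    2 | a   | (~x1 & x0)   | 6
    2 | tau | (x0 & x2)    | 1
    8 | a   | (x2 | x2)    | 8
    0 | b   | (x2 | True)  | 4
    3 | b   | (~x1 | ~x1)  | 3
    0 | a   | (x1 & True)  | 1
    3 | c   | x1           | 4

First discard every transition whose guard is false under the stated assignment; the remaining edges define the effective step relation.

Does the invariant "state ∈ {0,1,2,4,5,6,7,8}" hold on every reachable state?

Allowed set {0,1,2,4,5,6,7,8}
Reach set: {0,1,2,3,4,5,7,8}
  0: safe
  1: safe
  2: safe
  3: VIOLATES
  4: safe
  5: safe
  7: safe
  8: safe
counterexample path to 3: b·tau

Answer: INVARIANT VIOLATED at state 3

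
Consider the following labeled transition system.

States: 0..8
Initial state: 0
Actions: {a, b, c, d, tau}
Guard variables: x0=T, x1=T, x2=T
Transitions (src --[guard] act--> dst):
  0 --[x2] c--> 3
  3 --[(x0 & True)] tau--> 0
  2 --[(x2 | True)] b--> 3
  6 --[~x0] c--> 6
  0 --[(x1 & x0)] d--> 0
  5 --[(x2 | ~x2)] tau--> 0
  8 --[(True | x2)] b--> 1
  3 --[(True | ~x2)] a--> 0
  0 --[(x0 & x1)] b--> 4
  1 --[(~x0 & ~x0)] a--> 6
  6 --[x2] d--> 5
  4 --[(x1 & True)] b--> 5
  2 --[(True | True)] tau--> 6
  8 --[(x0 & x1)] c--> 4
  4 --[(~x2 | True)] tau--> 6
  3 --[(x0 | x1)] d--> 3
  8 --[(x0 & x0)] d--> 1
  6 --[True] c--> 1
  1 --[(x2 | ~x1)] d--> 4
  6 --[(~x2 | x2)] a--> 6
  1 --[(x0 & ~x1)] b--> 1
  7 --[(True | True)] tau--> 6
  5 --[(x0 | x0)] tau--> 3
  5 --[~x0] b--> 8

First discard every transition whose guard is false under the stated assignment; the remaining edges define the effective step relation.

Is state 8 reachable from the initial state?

Answer: UNREACHABLE

Trace:
After dropping false guards: 20 live edges.
Layer 0: {0}
Layer 1: {3,4}  now seen {0,3,4}
Layer 2: {5,6}  now seen {0,3,4,5,6}
Layer 3: {1}  now seen {0,1,3,4,5,6}
R = {0,1,3,4,5,6}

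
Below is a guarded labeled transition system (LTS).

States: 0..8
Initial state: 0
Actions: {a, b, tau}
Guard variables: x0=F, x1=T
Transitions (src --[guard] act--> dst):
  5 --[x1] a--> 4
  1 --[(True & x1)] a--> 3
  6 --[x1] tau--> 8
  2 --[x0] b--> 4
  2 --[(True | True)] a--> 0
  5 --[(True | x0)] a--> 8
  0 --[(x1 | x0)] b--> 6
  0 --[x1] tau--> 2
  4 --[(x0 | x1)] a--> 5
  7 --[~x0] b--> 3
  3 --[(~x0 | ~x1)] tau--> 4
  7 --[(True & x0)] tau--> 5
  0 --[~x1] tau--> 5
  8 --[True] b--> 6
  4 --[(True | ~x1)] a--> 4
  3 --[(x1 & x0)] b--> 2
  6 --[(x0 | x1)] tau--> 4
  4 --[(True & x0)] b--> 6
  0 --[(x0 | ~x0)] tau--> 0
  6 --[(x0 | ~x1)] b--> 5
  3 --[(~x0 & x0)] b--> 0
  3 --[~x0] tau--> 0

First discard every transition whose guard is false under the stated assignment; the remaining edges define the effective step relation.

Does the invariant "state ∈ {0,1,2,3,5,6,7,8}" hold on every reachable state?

Allowed set {0,1,2,3,5,6,7,8}
R = {0,2,4,5,6,8}
  0: ✓
  2: ✓
  4: VIOLATES
  5: ✓
  6: ✓
  8: ✓
counterexample path to 4: b·tau

Answer: INVARIANT VIOLATED at state 4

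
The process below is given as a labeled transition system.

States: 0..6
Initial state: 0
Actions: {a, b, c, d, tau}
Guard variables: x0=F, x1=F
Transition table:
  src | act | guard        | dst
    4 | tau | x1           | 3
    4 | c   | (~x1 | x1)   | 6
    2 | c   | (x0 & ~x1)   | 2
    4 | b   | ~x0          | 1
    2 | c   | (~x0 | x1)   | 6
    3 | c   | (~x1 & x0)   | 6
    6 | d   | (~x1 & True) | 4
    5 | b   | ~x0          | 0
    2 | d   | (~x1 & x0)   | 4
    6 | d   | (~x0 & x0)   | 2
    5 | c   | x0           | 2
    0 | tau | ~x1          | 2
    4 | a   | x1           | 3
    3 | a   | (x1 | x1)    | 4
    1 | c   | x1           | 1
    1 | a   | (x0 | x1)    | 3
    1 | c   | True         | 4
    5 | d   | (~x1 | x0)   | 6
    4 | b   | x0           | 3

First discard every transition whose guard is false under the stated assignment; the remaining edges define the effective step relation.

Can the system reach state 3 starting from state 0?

Answer: UNREACHABLE

Analysis:
After dropping false guards: 8 live edges.
L0 = {0}
L1 = {2}  now seen {0,2}
L2 = {6}  now seen {0,2,6}
L3 = {4}  now seen {0,2,4,6}
L4 = {1}  now seen {0,1,2,4,6}
Reachable = {0,1,2,4,6}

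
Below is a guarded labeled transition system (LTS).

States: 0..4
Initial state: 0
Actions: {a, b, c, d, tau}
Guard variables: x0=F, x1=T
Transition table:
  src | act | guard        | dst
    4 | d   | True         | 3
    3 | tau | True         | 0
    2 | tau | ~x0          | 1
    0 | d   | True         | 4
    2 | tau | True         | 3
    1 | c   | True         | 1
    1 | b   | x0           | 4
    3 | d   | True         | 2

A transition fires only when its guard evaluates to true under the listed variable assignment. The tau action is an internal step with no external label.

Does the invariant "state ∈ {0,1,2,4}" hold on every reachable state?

Allowed set {0,1,2,4}
Reach set: {0,1,2,3,4}
  0: ✓
  1: ✓
  2: ✓
  3: VIOLATES
  4: ✓
reach 3 via d·d — violates

Answer: INVARIANT VIOLATED at state 3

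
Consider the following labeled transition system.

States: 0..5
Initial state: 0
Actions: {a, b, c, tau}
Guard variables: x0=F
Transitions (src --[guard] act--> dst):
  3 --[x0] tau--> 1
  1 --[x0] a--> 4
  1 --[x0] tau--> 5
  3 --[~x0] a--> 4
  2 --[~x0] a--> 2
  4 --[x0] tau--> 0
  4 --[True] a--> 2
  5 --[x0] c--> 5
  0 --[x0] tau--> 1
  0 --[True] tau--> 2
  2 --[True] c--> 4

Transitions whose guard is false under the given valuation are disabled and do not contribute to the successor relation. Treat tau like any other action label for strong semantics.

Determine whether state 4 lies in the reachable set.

Answer: REACHABLE

Analysis:
After dropping false guards: 5 live edges.
L0 = {0}
L1 = {2}  total {0,2}
L2 = {4}  total {0,2,4}
Reachable = {0,2,4}
Path to 4: tau·c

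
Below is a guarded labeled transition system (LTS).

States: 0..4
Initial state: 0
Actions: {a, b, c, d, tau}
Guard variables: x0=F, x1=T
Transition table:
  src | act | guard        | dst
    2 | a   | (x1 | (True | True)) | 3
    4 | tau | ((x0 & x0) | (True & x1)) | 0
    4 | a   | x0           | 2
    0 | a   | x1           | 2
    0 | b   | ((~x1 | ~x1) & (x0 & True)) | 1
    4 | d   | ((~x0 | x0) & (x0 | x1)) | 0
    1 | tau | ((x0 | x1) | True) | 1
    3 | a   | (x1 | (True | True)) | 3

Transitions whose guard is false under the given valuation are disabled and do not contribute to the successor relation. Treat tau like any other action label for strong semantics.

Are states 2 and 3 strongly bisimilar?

Compute ~ classes (split until stable):
  round 0: {{0,1,2,3,4}}
  round 1: {{0,2,3},{1},{4}}
stable after 2 split(s): 3 block(s)
class of 2: {0,2,3}; class of 3: {0,2,3}

Answer: BISIMILAR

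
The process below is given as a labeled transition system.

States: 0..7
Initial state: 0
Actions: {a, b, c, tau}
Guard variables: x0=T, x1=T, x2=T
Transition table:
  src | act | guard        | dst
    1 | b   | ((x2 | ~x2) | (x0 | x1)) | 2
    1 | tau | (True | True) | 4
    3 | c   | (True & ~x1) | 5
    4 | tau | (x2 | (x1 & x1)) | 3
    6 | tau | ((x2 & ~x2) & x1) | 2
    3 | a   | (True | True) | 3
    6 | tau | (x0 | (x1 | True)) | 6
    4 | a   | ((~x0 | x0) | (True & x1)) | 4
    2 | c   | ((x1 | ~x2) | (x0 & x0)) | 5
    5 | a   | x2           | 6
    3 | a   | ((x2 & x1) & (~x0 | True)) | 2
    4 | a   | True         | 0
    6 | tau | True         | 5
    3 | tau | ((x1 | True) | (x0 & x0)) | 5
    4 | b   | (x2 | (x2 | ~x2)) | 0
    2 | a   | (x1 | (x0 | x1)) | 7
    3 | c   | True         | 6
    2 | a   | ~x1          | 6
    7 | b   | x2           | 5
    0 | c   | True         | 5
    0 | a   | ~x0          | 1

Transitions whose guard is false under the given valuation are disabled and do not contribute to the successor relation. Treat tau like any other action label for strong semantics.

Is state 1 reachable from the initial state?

After dropping false guards: 17 live edges.
L0 = {0}
L1 = {5}  now seen {0,5}
L2 = {6}  now seen {0,5,6}
Reachable = {0,5,6}

Answer: UNREACHABLE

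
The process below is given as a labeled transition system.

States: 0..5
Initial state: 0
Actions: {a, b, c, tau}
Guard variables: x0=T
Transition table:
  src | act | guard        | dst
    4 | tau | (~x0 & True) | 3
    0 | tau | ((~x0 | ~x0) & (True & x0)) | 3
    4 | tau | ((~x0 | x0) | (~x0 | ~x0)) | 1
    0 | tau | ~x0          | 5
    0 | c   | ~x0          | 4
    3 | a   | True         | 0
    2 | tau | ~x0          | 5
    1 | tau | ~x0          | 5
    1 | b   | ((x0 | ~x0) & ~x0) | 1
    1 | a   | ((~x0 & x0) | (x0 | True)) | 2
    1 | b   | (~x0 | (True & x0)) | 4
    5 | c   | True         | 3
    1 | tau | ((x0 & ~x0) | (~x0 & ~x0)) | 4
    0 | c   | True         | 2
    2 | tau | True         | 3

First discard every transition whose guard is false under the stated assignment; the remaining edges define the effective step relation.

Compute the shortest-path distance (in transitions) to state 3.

Answer: 2

Analysis:
Layered search for 3:
  Layer 0: {0}
  Layer 1: {2}
  Layer 2: {3}
depth(3)=2, e.g. c·tau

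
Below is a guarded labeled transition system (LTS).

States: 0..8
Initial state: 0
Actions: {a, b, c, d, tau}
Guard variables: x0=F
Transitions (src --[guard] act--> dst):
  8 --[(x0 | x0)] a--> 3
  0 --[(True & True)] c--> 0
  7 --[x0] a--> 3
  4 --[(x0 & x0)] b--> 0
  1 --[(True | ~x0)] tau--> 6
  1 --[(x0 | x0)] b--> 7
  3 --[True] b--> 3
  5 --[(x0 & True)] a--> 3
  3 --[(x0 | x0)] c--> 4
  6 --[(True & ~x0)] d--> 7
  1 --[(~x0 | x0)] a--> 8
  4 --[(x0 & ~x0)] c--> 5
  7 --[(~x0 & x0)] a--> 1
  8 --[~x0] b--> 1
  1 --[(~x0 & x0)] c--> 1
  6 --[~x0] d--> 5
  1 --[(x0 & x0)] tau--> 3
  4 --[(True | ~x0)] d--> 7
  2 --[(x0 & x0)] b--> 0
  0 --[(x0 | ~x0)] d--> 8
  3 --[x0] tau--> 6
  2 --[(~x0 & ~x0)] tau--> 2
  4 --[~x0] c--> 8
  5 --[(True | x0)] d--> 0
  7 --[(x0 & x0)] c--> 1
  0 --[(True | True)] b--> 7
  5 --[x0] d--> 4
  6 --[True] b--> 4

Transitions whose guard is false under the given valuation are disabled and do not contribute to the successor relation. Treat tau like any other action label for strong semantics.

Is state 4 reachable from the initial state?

After dropping false guards: 14 live edges.
depth 0: {0}
depth 1: {7,8}  now seen {0,7,8}
depth 2: {1}  now seen {0,1,7,8}
depth 3: {6}  now seen {0,1,6,7,8}
depth 4: {4,5}  now seen {0,1,4,5,6,7,8}
R = {0,1,4,5,6,7,8}
witness 4: d·b·tau·b

Answer: REACHABLE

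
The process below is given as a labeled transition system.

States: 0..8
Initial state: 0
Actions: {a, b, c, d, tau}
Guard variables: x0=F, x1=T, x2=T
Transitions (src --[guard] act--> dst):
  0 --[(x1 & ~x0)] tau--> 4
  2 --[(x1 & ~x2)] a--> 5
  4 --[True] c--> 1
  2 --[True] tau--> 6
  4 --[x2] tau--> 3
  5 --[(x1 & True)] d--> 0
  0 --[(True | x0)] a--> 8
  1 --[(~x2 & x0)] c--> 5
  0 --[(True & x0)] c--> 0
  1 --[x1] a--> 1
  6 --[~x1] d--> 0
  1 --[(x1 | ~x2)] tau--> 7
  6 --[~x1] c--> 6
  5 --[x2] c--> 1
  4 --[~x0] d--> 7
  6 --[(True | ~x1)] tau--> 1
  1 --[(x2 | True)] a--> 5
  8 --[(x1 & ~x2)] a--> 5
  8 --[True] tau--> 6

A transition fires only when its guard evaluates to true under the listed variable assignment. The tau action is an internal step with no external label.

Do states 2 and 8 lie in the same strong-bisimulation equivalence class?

Compute ~ classes (split until stable):
  round 0: {{0,1,2,3,4,5,6,7,8}}
  round 1: {{0,1},{2,6,8},{3,7},{4},{5}}
  round 2: {{0},{1},{2,8},{3,7},{4},{5},{6}}
Fixed point at round 3; 7 class(es).
[2]={2,8}  [8]={2,8}

Answer: BISIMILAR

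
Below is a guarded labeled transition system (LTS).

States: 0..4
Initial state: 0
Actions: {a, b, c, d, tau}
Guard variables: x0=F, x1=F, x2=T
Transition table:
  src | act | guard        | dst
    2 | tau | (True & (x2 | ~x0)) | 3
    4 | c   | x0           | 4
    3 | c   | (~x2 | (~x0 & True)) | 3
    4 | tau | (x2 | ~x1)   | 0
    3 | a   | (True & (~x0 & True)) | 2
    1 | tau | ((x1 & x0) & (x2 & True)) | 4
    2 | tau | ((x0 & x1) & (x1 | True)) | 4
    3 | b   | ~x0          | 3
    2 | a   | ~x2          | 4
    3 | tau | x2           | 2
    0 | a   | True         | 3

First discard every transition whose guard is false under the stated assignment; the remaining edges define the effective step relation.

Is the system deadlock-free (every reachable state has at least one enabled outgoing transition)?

Answer: DEADLOCK-FREE

Trace:
Reachable = {0,2,3}
  0: a→3  [1 out]
  2: tau→3  [1 out]
  3: a→2  b→3  c→3  tau→2  [4 out]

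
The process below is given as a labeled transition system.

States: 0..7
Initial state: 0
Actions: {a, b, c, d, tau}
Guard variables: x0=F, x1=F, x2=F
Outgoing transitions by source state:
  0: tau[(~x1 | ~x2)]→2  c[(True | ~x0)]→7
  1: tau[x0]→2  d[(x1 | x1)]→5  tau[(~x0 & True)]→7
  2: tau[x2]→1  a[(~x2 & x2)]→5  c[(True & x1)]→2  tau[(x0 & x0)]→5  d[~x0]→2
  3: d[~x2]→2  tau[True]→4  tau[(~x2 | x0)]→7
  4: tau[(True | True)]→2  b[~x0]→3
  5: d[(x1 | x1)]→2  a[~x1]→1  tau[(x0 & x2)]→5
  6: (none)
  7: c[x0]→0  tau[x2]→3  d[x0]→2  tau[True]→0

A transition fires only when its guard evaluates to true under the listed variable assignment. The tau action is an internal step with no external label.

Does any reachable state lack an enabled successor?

Reach set: {0,2,7}
  0: c→7  tau→2  [2 exit(s)]
  2: d→2  [1 exit(s)]
  7: tau→0  [1 exit(s)]

Answer: DEADLOCK-FREE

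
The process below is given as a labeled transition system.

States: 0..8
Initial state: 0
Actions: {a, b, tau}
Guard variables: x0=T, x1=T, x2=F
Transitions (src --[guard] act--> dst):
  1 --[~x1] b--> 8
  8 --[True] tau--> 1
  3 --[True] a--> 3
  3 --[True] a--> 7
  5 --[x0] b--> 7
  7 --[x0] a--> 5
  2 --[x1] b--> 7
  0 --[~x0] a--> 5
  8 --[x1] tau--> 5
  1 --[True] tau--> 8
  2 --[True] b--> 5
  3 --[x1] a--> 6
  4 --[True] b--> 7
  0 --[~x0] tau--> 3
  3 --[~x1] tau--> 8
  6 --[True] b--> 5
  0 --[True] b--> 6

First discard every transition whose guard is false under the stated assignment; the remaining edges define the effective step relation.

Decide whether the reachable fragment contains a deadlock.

Reachable = {0,5,6,7}
  0: b→6  [1 exit(s)]
  5: b→7  [1 exit(s)]
  6: b→5  [1 exit(s)]
  7: a→5  [1 exit(s)]

Answer: DEADLOCK-FREE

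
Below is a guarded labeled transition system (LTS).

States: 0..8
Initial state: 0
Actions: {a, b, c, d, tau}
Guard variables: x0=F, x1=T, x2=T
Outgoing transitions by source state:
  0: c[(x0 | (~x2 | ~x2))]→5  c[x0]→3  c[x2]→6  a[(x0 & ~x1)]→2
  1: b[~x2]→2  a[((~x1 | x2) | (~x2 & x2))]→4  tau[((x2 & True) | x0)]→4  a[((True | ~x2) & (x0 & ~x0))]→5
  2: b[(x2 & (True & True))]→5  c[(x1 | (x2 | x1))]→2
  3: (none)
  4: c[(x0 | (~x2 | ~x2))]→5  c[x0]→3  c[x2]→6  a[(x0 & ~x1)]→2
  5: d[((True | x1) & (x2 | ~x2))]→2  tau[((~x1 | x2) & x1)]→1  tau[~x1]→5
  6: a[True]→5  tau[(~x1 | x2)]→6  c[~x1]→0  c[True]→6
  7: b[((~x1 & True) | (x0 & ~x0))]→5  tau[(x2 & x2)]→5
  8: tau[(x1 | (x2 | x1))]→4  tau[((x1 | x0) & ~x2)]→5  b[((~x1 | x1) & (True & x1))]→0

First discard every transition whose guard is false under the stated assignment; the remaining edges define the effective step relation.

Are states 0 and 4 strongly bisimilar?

Bisimulation quotient by refinement:
  P[0] = {{0,1,2,3,4,5,6,7,8}}
  P[1] = {{0,4},{1},{2},{3},{5},{6},{7},{8}}
8 equivalence class(es) (converged in 2)
0∈{0,4}, 4∈{0,4}

Answer: BISIMILAR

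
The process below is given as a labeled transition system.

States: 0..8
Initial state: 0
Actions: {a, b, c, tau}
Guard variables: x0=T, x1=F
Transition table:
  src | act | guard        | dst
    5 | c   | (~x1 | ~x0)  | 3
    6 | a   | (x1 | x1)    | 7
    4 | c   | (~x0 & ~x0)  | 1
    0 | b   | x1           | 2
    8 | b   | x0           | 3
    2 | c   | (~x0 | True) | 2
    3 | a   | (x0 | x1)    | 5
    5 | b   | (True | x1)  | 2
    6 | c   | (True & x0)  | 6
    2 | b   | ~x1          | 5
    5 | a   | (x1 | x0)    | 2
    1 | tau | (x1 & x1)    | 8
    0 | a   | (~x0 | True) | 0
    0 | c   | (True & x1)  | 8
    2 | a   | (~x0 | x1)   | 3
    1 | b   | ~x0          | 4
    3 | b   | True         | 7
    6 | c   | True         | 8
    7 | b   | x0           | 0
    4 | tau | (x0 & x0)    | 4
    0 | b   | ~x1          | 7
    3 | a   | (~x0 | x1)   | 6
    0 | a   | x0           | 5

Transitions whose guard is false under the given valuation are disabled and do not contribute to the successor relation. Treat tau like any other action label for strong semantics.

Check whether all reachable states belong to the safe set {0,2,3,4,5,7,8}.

Allowed set {0,2,3,4,5,7,8}
R = {0,2,3,5,7}
  0: safe
  2: safe
  3: safe
  5: safe
  7: safe

Answer: INVARIANT HOLDS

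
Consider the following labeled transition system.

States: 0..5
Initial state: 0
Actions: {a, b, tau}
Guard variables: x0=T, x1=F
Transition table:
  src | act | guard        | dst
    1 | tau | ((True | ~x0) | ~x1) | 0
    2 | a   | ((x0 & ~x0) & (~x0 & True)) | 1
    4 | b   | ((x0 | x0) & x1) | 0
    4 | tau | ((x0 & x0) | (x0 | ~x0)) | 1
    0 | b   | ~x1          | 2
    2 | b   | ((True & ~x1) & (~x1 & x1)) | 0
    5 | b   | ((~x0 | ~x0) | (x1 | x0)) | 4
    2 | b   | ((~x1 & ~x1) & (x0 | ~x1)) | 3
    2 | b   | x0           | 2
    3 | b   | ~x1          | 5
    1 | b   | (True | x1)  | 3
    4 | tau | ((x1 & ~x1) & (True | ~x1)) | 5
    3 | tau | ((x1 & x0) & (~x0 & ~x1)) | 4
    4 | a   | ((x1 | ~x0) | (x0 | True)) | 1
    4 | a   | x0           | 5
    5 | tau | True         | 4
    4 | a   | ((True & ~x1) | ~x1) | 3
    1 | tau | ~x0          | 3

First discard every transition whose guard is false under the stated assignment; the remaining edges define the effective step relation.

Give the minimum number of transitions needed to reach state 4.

BFS to 4:
  L0 = {0}
  L1 = {2}
  L2 = {3}
  L3 = {5}
  L4 = {4}
4 enters at depth 4; path b·b·b·b

Answer: 4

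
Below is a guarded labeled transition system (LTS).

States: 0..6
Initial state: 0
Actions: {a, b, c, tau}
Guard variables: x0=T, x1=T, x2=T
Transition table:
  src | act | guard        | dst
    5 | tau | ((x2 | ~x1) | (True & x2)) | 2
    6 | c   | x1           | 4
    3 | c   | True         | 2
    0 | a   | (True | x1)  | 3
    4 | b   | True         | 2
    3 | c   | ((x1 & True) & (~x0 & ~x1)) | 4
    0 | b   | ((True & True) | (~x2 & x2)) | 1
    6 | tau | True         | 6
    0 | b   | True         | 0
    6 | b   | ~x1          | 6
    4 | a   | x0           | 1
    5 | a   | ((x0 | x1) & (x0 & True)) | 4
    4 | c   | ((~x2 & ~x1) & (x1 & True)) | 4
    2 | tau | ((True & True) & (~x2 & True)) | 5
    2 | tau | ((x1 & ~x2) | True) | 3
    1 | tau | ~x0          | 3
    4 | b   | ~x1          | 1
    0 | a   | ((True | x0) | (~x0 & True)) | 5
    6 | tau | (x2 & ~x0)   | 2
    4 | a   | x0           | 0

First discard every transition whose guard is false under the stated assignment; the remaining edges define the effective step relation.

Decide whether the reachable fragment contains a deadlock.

Reachable = {0,1,2,3,4,5}
  0: a→3  a→5  b→0  b→1  [4 exit(s)]
  1: ∅  [no exit]
  2: tau→3  [1 exit(s)]
  3: c→2  [1 exit(s)]
  4: a→0  a→1  b→2  [3 exit(s)]
  5: a→4  tau→2  [2 exit(s)]
witness 1: b

Answer: DEADLOCK at state 1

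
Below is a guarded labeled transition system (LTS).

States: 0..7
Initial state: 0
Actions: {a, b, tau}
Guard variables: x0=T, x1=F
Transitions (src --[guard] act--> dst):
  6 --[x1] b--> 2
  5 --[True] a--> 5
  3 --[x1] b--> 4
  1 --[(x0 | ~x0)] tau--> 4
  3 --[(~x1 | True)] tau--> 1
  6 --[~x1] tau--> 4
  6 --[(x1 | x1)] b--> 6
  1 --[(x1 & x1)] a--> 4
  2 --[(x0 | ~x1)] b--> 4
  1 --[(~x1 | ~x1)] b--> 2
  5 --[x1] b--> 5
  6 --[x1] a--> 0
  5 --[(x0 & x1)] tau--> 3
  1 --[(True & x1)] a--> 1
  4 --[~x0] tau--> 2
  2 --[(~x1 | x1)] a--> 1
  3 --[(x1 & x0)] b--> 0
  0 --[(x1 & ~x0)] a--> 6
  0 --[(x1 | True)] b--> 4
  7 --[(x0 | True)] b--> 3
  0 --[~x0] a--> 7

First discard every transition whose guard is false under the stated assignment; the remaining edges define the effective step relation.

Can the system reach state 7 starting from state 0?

Guard filter leaves 9 enabled edge(s).
Layer 0: {0}
Layer 1: {4}  cumulative {0,4}
Reach set: {0,4}

Answer: UNREACHABLE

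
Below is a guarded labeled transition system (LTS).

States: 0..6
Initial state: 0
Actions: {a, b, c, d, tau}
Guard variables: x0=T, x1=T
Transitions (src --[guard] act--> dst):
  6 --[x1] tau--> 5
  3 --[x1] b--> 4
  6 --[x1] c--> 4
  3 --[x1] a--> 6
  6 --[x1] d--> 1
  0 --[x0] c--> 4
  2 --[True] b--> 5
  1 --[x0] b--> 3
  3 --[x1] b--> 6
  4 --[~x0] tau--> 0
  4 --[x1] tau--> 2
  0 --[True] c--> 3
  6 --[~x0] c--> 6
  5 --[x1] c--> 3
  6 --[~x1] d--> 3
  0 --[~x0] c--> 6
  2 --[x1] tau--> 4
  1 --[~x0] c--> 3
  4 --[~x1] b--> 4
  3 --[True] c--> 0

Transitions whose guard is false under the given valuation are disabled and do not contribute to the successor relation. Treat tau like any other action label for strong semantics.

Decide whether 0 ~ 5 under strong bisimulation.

Answer: NOT BISIMILAR

Working:
Refine partition for ~:
  π0 = {{0,1,2,3,4,5,6}}
  π1 = {{0,5},{1},{2},{3},{4},{6}}
  π2 = {{0},{1},{2},{3},{4},{5},{6}}
7 equivalence class(es) (converged in 3)
[0]={0}  [5]={5}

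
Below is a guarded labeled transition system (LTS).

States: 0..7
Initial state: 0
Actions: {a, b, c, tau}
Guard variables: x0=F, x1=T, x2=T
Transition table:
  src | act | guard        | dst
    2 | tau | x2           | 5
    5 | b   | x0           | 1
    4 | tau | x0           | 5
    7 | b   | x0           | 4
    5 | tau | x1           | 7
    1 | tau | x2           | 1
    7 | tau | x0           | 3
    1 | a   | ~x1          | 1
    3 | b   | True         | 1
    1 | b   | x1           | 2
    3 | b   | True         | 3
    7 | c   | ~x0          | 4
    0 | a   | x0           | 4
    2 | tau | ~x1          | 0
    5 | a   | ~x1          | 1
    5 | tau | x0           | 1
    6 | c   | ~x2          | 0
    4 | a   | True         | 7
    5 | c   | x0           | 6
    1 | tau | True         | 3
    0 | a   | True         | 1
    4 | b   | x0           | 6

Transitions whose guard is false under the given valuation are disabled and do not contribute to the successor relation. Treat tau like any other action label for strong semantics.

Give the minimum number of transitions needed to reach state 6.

Answer: UNREACHABLE

Analysis:
Breadth-first toward 6:
  L0 = {0}
  L1 = {1}
  L2 = {2,3}
  L3 = {5}
  L4 = {7}
  L5 = {4}
6 never appears.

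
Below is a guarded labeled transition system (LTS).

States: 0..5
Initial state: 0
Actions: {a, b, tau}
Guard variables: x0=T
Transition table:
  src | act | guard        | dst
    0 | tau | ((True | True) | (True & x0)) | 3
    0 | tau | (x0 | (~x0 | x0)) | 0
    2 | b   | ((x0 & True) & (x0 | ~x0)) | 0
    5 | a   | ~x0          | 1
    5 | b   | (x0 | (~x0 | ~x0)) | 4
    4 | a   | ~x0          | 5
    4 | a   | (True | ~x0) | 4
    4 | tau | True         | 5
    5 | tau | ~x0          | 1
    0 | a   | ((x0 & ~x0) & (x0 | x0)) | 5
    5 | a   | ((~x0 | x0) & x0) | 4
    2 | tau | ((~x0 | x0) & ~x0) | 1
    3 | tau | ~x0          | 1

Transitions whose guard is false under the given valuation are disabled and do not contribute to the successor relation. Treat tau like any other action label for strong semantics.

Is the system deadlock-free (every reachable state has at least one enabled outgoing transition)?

Answer: DEADLOCK at state 3

Trace:
Reachable = {0,3}
  0: tau→0  tau→3  [2 out]
  3: ∅  [deadlock]
Path to 3: tau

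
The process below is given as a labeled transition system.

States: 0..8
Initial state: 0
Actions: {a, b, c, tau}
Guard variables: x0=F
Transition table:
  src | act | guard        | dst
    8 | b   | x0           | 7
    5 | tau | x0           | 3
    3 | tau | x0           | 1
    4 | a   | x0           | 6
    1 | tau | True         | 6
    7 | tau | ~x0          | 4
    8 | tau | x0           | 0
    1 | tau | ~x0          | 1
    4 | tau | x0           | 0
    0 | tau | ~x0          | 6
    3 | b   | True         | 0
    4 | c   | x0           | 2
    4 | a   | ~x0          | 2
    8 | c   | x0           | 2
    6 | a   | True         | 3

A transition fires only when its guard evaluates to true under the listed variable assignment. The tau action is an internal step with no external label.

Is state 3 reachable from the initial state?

Guard filter leaves 7 enabled edge(s).
Layer 0: {0}
Layer 1: {6}  total {0,6}
Layer 2: {3}  total {0,3,6}
Reach set: {0,3,6}
trace reaching 3: tau·a

Answer: REACHABLE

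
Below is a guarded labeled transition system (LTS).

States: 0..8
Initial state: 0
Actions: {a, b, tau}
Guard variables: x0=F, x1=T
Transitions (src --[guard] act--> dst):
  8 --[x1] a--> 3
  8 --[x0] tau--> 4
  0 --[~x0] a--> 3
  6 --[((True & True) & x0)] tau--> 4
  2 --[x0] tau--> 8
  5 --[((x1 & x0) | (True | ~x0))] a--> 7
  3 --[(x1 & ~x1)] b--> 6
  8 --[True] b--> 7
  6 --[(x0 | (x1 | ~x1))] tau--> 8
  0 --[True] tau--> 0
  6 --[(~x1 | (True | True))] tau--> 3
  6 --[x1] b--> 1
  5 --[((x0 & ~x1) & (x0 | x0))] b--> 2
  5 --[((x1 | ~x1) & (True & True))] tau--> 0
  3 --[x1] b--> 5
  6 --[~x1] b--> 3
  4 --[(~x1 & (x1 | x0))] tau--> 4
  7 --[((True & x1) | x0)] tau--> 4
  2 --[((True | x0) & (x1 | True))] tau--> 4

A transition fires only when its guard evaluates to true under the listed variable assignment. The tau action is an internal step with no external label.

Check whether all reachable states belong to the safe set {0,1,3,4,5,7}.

Answer: INVARIANT HOLDS

Trace:
Inv-set: {0,1,3,4,5,7}
Reach set: {0,3,4,5,7}
  0: ok
  3: ok
  4: ok
  5: ok
  7: ok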